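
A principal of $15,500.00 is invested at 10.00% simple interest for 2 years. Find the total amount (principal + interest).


Total amount formula: A = P(1 + rt) = P + P·r·t
Interest: I = P × r × t = $15,500.00 × 0.1 × 2 = $3,100.00
A = P + I = $15,500.00 + $3,100.00 = $18,600.00

A = P + I = P(1 + rt) = $18,600.00


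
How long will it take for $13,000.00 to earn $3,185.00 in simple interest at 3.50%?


Rearrange the simple interest formula for t:
I = P × r × t  ⇒  t = I / (P × r)
t = $3,185.00 / ($13,000.00 × 0.035)
t = 7

t = I/(P×r) = 7 years


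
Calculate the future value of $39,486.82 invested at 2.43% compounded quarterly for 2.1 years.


Compound interest formula: A = P(1 + r/n)^(nt)
A = $39,486.82 × (1 + 0.0243/4)^(4 × 2.1)
Growth factor: (1 + 0.0243/4)^8.4 = 1.052192
A = $39,486.82 × 1.052192
A = $41,547.72

A = P(1 + r/n)^(nt) = $41,547.72


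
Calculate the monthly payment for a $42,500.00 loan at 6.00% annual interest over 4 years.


Loan payment formula: PMT = PV × r / (1 − (1 + r)^(−n))
Monthly rate r = 0.06/12 = 0.005, n = 48 months
Denominator: 1 − (1 + 0.06/12)^(−48) = 0.212902
PMT = $42,500.00 × (0.06/12) / 0.212902
PMT = $998.11 per month

PMT = PV × r / (1-(1+r)^(-n)) = $998.11/month


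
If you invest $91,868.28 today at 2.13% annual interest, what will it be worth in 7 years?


Future value formula: FV = PV × (1 + r)^t
FV = $91,868.28 × (1 + 0.0213)^7
FV = $91,868.28 × 1.158973
FV = $106,472.86

FV = PV × (1 + r)^t = $106,472.86


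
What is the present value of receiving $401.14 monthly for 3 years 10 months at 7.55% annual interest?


Present value of an ordinary annuity: PV = PMT × (1 − (1 + r)^(−n)) / r
Monthly rate r = 0.0755/12 ≈ 0.00629167, n = 46
PV = $401.14 × (1 − (1 + 0.0755/12)^(−46)) / (0.0755/12)
PV = $401.14 × 39.833753
PV = $15,978.91

PV = PMT × (1-(1+r)^(-n))/r = $15,978.91


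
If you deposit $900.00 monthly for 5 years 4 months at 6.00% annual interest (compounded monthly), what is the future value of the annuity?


Future value of an ordinary annuity: FV = PMT × ((1 + r)^n − 1) / r
Monthly rate r = 0.06/12 = 0.005, n = 64
FV = $900.00 × ((1 + 0.06/12)^64 − 1) / (0.06/12)
FV = $900.00 × 75.206032
FV = $67,685.43

FV = PMT × ((1+r)^n - 1)/r = $67,685.43


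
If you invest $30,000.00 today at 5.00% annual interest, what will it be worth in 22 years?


Future value formula: FV = PV × (1 + r)^t
FV = $30,000.00 × (1 + 0.05)^22
FV = $30,000.00 × 2.9252607
FV = $87,757.82

FV = PV × (1 + r)^t = $87,757.82


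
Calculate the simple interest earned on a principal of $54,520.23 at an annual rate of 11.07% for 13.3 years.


Simple interest formula: I = P × r × t
I = $54,520.23 × 0.1107 × 13.3
I = $80,270.68

I = P × r × t = $80,270.68


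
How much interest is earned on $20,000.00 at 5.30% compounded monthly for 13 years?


Compound interest earned = final amount − principal.
A = P(1 + r/n)^(nt) = $20,000.00 × (1 + 0.053/12)^(12 × 13) = $39,774.07
Interest = A − P = $39,774.07 − $20,000.00 = $19,774.07

Interest = A - P = $19,774.07


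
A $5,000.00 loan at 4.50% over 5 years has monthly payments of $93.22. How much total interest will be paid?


Total paid over the life of the loan = PMT × n.
Total paid = $93.22 × 60 = $5,593.20
Total interest = total paid − principal = $5,593.20 − $5,000.00 = $593.20

Total interest = (PMT × n) - PV = $593.20


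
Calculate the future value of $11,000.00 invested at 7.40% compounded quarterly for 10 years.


Compound interest formula: A = P(1 + r/n)^(nt)
A = $11,000.00 × (1 + 0.074/4)^(4 × 10)
Growth factor: (1 + 0.074/4)^40 = 2.081811
A = $11,000.00 × 2.081811
A = $22,899.92

A = P(1 + r/n)^(nt) = $22,899.92


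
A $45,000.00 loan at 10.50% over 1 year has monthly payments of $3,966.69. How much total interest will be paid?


Total paid over the life of the loan = PMT × n.
Total paid = $3,966.69 × 12 = $47,600.28
Total interest = total paid − principal = $47,600.28 − $45,000.00 = $2,600.28

Total interest = (PMT × n) - PV = $2,600.28


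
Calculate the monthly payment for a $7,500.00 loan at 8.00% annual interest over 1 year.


Loan payment formula: PMT = PV × r / (1 − (1 + r)^(−n))
Monthly rate r = 0.08/12 ≈ 0.00666667, n = 12 months
Denominator: 1 − (1 + 0.08/12)^(−12) = 0.076639
PMT = $7,500.00 × (0.08/12) / 0.076639
PMT = $652.41 per month

PMT = PV × r / (1-(1+r)^(-n)) = $652.41/month


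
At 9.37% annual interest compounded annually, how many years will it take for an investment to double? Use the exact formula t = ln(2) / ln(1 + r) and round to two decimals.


Doubling condition: (1 + r)^t = 2
Take ln of both sides: t × ln(1 + r) = ln(2)
t = ln(2) / ln(1 + r)
t = 0.693147 / 0.089566
t = 7.74

t = ln(2) / ln(1 + r) = 7.74 years


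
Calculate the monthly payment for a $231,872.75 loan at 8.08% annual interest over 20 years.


Loan payment formula: PMT = PV × r / (1 − (1 + r)^(−n))
Monthly rate r = 0.0808/12 ≈ 0.00673333, n = 240 months
Denominator: 1 − (1 + 0.0808/12)^(−240) = 0.800229
PMT = $231,872.75 × (0.0808/12) / 0.800229
PMT = $1,951.04 per month

PMT = PV × r / (1-(1+r)^(-n)) = $1,951.04/month


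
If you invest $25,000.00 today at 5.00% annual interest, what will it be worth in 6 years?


Future value formula: FV = PV × (1 + r)^t
FV = $25,000.00 × (1 + 0.05)^6
FV = $25,000.00 × 1.3400956
FV = $33,502.39

FV = PV × (1 + r)^t = $33,502.39


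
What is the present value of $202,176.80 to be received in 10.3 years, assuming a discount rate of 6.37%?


Present value formula: PV = FV / (1 + r)^t
PV = $202,176.80 / (1 + 0.0637)^10.3
PV = $202,176.80 / 1.8890234
PV = $107,027.15

PV = FV / (1 + r)^t = $107,027.15


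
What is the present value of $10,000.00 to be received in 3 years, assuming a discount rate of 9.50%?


Present value formula: PV = FV / (1 + r)^t
PV = $10,000.00 / (1 + 0.095)^3
PV = $10,000.00 / 1.312932
PV = $7,616.54

PV = FV / (1 + r)^t = $7,616.54


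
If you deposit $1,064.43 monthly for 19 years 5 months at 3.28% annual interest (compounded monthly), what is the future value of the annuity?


Future value of an ordinary annuity: FV = PMT × ((1 + r)^n − 1) / r
Monthly rate r = 0.0328/12 ≈ 0.00273333, n = 233
FV = $1,064.43 × ((1 + 0.0328/12)^233 − 1) / (0.0328/12)
FV = $1,064.43 × 325.209539
FV = $346,162.79

FV = PMT × ((1+r)^n - 1)/r = $346,162.79


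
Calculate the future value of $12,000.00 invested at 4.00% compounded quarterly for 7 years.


Compound interest formula: A = P(1 + r/n)^(nt)
A = $12,000.00 × (1 + 0.04/4)^(4 × 7)
Growth factor: (1 + 0.04/4)^28 = 1.321291
A = $12,000.00 × 1.321291
A = $15,855.49

A = P(1 + r/n)^(nt) = $15,855.49


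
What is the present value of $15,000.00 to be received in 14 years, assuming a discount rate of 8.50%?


Present value formula: PV = FV / (1 + r)^t
PV = $15,000.00 / (1 + 0.085)^14
PV = $15,000.00 / 3.133404
PV = $4,787.13

PV = FV / (1 + r)^t = $4,787.13


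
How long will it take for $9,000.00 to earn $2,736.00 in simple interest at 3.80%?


Rearrange the simple interest formula for t:
I = P × r × t  ⇒  t = I / (P × r)
t = $2,736.00 / ($9,000.00 × 0.038)
t = 8

t = I/(P×r) = 8 years


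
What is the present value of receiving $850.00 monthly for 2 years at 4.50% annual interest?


Present value of an ordinary annuity: PV = PMT × (1 − (1 + r)^(−n)) / r
Monthly rate r = 0.045/12 = 0.00375, n = 24
PV = $850.00 × (1 − (1 + 0.045/12)^(−24)) / (0.045/12)
PV = $850.00 × 22.910656
PV = $19,474.06

PV = PMT × (1-(1+r)^(-n))/r = $19,474.06


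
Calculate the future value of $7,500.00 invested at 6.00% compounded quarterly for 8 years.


Compound interest formula: A = P(1 + r/n)^(nt)
A = $7,500.00 × (1 + 0.06/4)^(4 × 8)
Growth factor: (1 + 0.06/4)^32 = 1.610324
A = $7,500.00 × 1.610324
A = $12,077.43

A = P(1 + r/n)^(nt) = $12,077.43


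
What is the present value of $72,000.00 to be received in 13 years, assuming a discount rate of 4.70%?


Present value formula: PV = FV / (1 + r)^t
PV = $72,000.00 / (1 + 0.047)^13
PV = $72,000.00 / 1.816799
PV = $39,630.14

PV = FV / (1 + r)^t = $39,630.14


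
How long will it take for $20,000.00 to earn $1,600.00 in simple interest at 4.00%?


Rearrange the simple interest formula for t:
I = P × r × t  ⇒  t = I / (P × r)
t = $1,600.00 / ($20,000.00 × 0.04)
t = 2

t = I/(P×r) = 2 years


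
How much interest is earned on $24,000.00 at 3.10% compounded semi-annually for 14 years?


Compound interest earned = final amount − principal.
A = P(1 + r/n)^(nt) = $24,000.00 × (1 + 0.031/2)^(2 × 14) = $36,918.94
Interest = A − P = $36,918.94 − $24,000.00 = $12,918.94

Interest = A - P = $12,918.94


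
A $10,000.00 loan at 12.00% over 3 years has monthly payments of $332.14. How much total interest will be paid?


Total paid over the life of the loan = PMT × n.
Total paid = $332.14 × 36 = $11,957.04
Total interest = total paid − principal = $11,957.04 − $10,000.00 = $1,957.04

Total interest = (PMT × n) - PV = $1,957.04


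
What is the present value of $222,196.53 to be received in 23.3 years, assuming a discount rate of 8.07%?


Present value formula: PV = FV / (1 + r)^t
PV = $222,196.53 / (1 + 0.0807)^23.3
PV = $222,196.53 / 6.100003
PV = $36,425.64

PV = FV / (1 + r)^t = $36,425.64


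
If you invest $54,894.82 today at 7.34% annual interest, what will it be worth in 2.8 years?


Future value formula: FV = PV × (1 + r)^t
FV = $54,894.82 × (1 + 0.0734)^2.8
FV = $54,894.82 × 1.21936143
FV = $66,936.63

FV = PV × (1 + r)^t = $66,936.63


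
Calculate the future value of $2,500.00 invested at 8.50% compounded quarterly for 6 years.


Compound interest formula: A = P(1 + r/n)^(nt)
A = $2,500.00 × (1 + 0.085/4)^(4 × 6)
Growth factor: (1 + 0.085/4)^24 = 1.656417
A = $2,500.00 × 1.656417
A = $4,141.04

A = P(1 + r/n)^(nt) = $4,141.04


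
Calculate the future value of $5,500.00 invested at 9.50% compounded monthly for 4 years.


Compound interest formula: A = P(1 + r/n)^(nt)
A = $5,500.00 × (1 + 0.095/12)^(12 × 4)
Growth factor: (1 + 0.095/12)^48 = 1.460098
A = $5,500.00 × 1.460098
A = $8,030.54

A = P(1 + r/n)^(nt) = $8,030.54


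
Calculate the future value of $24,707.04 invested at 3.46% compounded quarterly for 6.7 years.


Compound interest formula: A = P(1 + r/n)^(nt)
A = $24,707.04 × (1 + 0.0346/4)^(4 × 6.7)
Growth factor: (1 + 0.0346/4)^26.8 = 1.2596364
A = $24,707.04 × 1.2596364
A = $31,121.89

A = P(1 + r/n)^(nt) = $31,121.89


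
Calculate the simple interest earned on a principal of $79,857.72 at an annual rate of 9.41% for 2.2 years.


Simple interest formula: I = P × r × t
I = $79,857.72 × 0.0941 × 2.2
I = $16,532.15

I = P × r × t = $16,532.15


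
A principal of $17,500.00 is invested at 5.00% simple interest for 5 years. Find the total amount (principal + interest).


Total amount formula: A = P(1 + rt) = P + P·r·t
Interest: I = P × r × t = $17,500.00 × 0.05 × 5 = $4,375.00
A = P + I = $17,500.00 + $4,375.00 = $21,875.00

A = P + I = P(1 + rt) = $21,875.00


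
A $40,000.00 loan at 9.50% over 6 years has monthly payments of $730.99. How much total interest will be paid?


Total paid over the life of the loan = PMT × n.
Total paid = $730.99 × 72 = $52,631.28
Total interest = total paid − principal = $52,631.28 − $40,000.00 = $12,631.28

Total interest = (PMT × n) - PV = $12,631.28


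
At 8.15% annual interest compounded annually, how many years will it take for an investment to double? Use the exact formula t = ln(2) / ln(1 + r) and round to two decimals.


Doubling condition: (1 + r)^t = 2
Take ln of both sides: t × ln(1 + r) = ln(2)
t = ln(2) / ln(1 + r)
t = 0.693147 / 0.078349
t = 8.85

t = ln(2) / ln(1 + r) = 8.85 years


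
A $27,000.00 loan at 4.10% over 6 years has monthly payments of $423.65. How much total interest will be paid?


Total paid over the life of the loan = PMT × n.
Total paid = $423.65 × 72 = $30,502.80
Total interest = total paid − principal = $30,502.80 − $27,000.00 = $3,502.80

Total interest = (PMT × n) - PV = $3,502.80


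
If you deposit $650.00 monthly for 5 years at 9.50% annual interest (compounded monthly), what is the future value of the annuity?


Future value of an ordinary annuity: FV = PMT × ((1 + r)^n − 1) / r
Monthly rate r = 0.095/12 ≈ 0.00791667, n = 60
FV = $650.00 × ((1 + 0.095/12)^60 − 1) / (0.095/12)
FV = $650.00 × 76.422249
FV = $49,674.46

FV = PMT × ((1+r)^n - 1)/r = $49,674.46


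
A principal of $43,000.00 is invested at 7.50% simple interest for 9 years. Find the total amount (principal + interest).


Total amount formula: A = P(1 + rt) = P + P·r·t
Interest: I = P × r × t = $43,000.00 × 0.075 × 9 = $29,025.00
A = P + I = $43,000.00 + $29,025.00 = $72,025.00

A = P + I = P(1 + rt) = $72,025.00


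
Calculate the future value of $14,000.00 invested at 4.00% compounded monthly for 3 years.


Compound interest formula: A = P(1 + r/n)^(nt)
A = $14,000.00 × (1 + 0.04/12)^(12 × 3)
Growth factor: (1 + 0.04/12)^36 = 1.127272
A = $14,000.00 × 1.127272
A = $15,781.81

A = P(1 + r/n)^(nt) = $15,781.81


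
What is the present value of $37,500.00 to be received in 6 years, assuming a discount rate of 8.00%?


Present value formula: PV = FV / (1 + r)^t
PV = $37,500.00 / (1 + 0.08)^6
PV = $37,500.00 / 1.5868743
PV = $23,631.36

PV = FV / (1 + r)^t = $23,631.36


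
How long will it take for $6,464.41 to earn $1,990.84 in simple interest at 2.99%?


Rearrange the simple interest formula for t:
I = P × r × t  ⇒  t = I / (P × r)
t = $1,990.84 / ($6,464.41 × 0.0299)
t = 10.3

t = I/(P×r) = 10.3 years


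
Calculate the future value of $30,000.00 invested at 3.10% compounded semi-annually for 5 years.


Compound interest formula: A = P(1 + r/n)^(nt)
A = $30,000.00 × (1 + 0.031/2)^(2 × 5)
Growth factor: (1 + 0.031/2)^10 = 1.16627046
A = $30,000.00 × 1.16627046
A = $34,988.11

A = P(1 + r/n)^(nt) = $34,988.11


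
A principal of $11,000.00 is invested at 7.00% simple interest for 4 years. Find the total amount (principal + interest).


Total amount formula: A = P(1 + rt) = P + P·r·t
Interest: I = P × r × t = $11,000.00 × 0.07 × 4 = $3,080.00
A = P + I = $11,000.00 + $3,080.00 = $14,080.00

A = P + I = P(1 + rt) = $14,080.00


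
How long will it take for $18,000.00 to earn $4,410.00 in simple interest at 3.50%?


Rearrange the simple interest formula for t:
I = P × r × t  ⇒  t = I / (P × r)
t = $4,410.00 / ($18,000.00 × 0.035)
t = 7

t = I/(P×r) = 7 years


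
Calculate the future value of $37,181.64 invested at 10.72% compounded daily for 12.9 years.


Compound interest formula: A = P(1 + r/n)^(nt)
A = $37,181.64 × (1 + 0.1072/365)^(365 × 12.9)
Growth factor: (1 + 0.1072/365)^4708.5 = 3.9855566
A = $37,181.64 × 3.9855566
A = $148,189.53

A = P(1 + r/n)^(nt) = $148,189.53


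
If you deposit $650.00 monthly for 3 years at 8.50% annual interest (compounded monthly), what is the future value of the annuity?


Future value of an ordinary annuity: FV = PMT × ((1 + r)^n − 1) / r
Monthly rate r = 0.085/12 ≈ 0.00708333, n = 36
FV = $650.00 × ((1 + 0.085/12)^36 − 1) / (0.085/12)
FV = $650.00 × 40.842659
FV = $26,547.73

FV = PMT × ((1+r)^n - 1)/r = $26,547.73


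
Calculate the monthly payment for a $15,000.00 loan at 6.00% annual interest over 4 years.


Loan payment formula: PMT = PV × r / (1 − (1 + r)^(−n))
Monthly rate r = 0.06/12 = 0.005, n = 48 months
Denominator: 1 − (1 + 0.06/12)^(−48) = 0.2129016
PMT = $15,000.00 × (0.06/12) / 0.2129016
PMT = $352.28 per month

PMT = PV × r / (1-(1+r)^(-n)) = $352.28/month


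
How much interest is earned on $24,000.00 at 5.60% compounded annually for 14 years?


Compound interest earned = final amount − principal.
A = P(1 + r/n)^(nt) = $24,000.00 × (1 + 0.056/1)^(1 × 14) = $51,464.30
Interest = A − P = $51,464.30 − $24,000.00 = $27,464.30

Interest = A - P = $27,464.30


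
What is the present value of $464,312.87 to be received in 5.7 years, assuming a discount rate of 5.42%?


Present value formula: PV = FV / (1 + r)^t
PV = $464,312.87 / (1 + 0.0542)^5.7
PV = $464,312.87 / 1.3510181
PV = $343,676.28

PV = FV / (1 + r)^t = $343,676.28


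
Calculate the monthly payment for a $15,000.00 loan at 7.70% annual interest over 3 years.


Loan payment formula: PMT = PV × r / (1 − (1 + r)^(−n))
Monthly rate r = 0.077/12 ≈ 0.00641667, n = 36 months
Denominator: 1 − (1 + 0.077/12)^(−36) = 0.205675
PMT = $15,000.00 × (0.077/12) / 0.205675
PMT = $467.97 per month

PMT = PV × r / (1-(1+r)^(-n)) = $467.97/month


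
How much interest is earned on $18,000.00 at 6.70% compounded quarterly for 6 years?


Compound interest earned = final amount − principal.
A = P(1 + r/n)^(nt) = $18,000.00 × (1 + 0.067/4)^(4 × 6) = $26,817.16
Interest = A − P = $26,817.16 − $18,000.00 = $8,817.16

Interest = A - P = $8,817.16


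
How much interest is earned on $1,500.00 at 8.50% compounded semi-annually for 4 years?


Compound interest earned = final amount − principal.
A = P(1 + r/n)^(nt) = $1,500.00 × (1 + 0.085/2)^(2 × 4) = $2,092.67
Interest = A − P = $2,092.67 − $1,500.00 = $592.67

Interest = A - P = $592.67


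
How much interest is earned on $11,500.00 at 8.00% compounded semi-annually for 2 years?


Compound interest earned = final amount − principal.
A = P(1 + r/n)^(nt) = $11,500.00 × (1 + 0.08/2)^(2 × 2) = $13,453.37
Interest = A − P = $13,453.37 − $11,500.00 = $1,953.37

Interest = A - P = $1,953.37


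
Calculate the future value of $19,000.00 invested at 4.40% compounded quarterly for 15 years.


Compound interest formula: A = P(1 + r/n)^(nt)
A = $19,000.00 × (1 + 0.044/4)^(4 × 15)
Growth factor: (1 + 0.044/4)^60 = 1.9278327
A = $19,000.00 × 1.9278327
A = $36,628.82

A = P(1 + r/n)^(nt) = $36,628.82


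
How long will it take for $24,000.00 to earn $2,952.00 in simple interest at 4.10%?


Rearrange the simple interest formula for t:
I = P × r × t  ⇒  t = I / (P × r)
t = $2,952.00 / ($24,000.00 × 0.041)
t = 3

t = I/(P×r) = 3 years


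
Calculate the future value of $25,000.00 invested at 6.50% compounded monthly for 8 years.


Compound interest formula: A = P(1 + r/n)^(nt)
A = $25,000.00 × (1 + 0.065/12)^(12 × 8)
Growth factor: (1 + 0.065/12)^96 = 1.67966897
A = $25,000.00 × 1.67966897
A = $41,991.72

A = P(1 + r/n)^(nt) = $41,991.72


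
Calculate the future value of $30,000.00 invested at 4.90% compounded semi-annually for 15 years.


Compound interest formula: A = P(1 + r/n)^(nt)
A = $30,000.00 × (1 + 0.049/2)^(2 × 15)
Growth factor: (1 + 0.049/2)^30 = 2.0670876
A = $30,000.00 × 2.0670876
A = $62,012.63

A = P(1 + r/n)^(nt) = $62,012.63


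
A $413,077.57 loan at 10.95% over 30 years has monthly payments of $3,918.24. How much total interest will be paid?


Total paid over the life of the loan = PMT × n.
Total paid = $3,918.24 × 360 = $1,410,566.40
Total interest = total paid − principal = $1,410,566.40 − $413,077.57 = $997,488.83

Total interest = (PMT × n) - PV = $997,488.83


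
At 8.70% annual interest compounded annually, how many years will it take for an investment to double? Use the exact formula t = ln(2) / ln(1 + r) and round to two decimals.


Doubling condition: (1 + r)^t = 2
Take ln of both sides: t × ln(1 + r) = ln(2)
t = ln(2) / ln(1 + r)
t = 0.693147 / 0.083422
t = 8.31

t = ln(2) / ln(1 + r) = 8.31 years


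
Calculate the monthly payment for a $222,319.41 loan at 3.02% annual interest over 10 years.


Loan payment formula: PMT = PV × r / (1 − (1 + r)^(−n))
Monthly rate r = 0.0302/12 ≈ 0.00251667, n = 120 months
Denominator: 1 − (1 + 0.0302/12)^(−120) = 0.260381
PMT = $222,319.41 × (0.0302/12) / 0.260381
PMT = $2,148.79 per month

PMT = PV × r / (1-(1+r)^(-n)) = $2,148.79/month


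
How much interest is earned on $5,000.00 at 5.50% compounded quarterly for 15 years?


Compound interest earned = final amount − principal.
A = P(1 + r/n)^(nt) = $5,000.00 × (1 + 0.055/4)^(4 × 15) = $11,345.46
Interest = A − P = $11,345.46 − $5,000.00 = $6,345.46

Interest = A - P = $6,345.46


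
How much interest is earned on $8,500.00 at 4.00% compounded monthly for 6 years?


Compound interest earned = final amount − principal.
A = P(1 + r/n)^(nt) = $8,500.00 × (1 + 0.04/12)^(12 × 6) = $10,801.31
Interest = A − P = $10,801.31 − $8,500.00 = $2,301.31

Interest = A - P = $2,301.31


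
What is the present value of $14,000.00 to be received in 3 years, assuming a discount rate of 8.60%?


Present value formula: PV = FV / (1 + r)^t
PV = $14,000.00 / (1 + 0.086)^3
PV = $14,000.00 / 1.280824
PV = $10,930.46

PV = FV / (1 + r)^t = $10,930.46


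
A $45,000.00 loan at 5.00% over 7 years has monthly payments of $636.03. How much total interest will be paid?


Total paid over the life of the loan = PMT × n.
Total paid = $636.03 × 84 = $53,426.52
Total interest = total paid − principal = $53,426.52 − $45,000.00 = $8,426.52

Total interest = (PMT × n) - PV = $8,426.52


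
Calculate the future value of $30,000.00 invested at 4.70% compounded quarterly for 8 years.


Compound interest formula: A = P(1 + r/n)^(nt)
A = $30,000.00 × (1 + 0.047/4)^(4 × 8)
Growth factor: (1 + 0.047/4)^32 = 1.4532583
A = $30,000.00 × 1.4532583
A = $43,597.75

A = P(1 + r/n)^(nt) = $43,597.75


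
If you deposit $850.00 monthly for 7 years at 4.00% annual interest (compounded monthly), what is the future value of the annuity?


Future value of an ordinary annuity: FV = PMT × ((1 + r)^n − 1) / r
Monthly rate r = 0.04/12 ≈ 0.00333333, n = 84
FV = $850.00 × ((1 + 0.04/12)^84 − 1) / (0.04/12)
FV = $850.00 × 96.754159
FV = $82,241.04

FV = PMT × ((1+r)^n - 1)/r = $82,241.04


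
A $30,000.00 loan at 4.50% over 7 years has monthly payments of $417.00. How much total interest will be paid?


Total paid over the life of the loan = PMT × n.
Total paid = $417.00 × 84 = $35,028.00
Total interest = total paid − principal = $35,028.00 − $30,000.00 = $5,028.00

Total interest = (PMT × n) - PV = $5,028.00


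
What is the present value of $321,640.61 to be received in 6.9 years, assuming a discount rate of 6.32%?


Present value formula: PV = FV / (1 + r)^t
PV = $321,640.61 / (1 + 0.0632)^6.9
PV = $321,640.61 / 1.52631186
PV = $210,730.60

PV = FV / (1 + r)^t = $210,730.60


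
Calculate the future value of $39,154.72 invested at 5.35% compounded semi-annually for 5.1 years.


Compound interest formula: A = P(1 + r/n)^(nt)
A = $39,154.72 × (1 + 0.0535/2)^(2 × 5.1)
Growth factor: (1 + 0.0535/2)^10.2 = 1.3090012
A = $39,154.72 × 1.3090012
A = $51,253.58

A = P(1 + r/n)^(nt) = $51,253.58


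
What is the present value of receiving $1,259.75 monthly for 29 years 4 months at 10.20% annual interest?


Present value of an ordinary annuity: PV = PMT × (1 − (1 + r)^(−n)) / r
Monthly rate r = 0.102/12 = 0.0085, n = 352
PV = $1,259.75 × (1 − (1 + 0.102/12)^(−352)) / (0.102/12)
PV = $1,259.75 × 111.667579
PV = $140,673.23

PV = PMT × (1-(1+r)^(-n))/r = $140,673.23


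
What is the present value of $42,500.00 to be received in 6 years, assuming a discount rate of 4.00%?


Present value formula: PV = FV / (1 + r)^t
PV = $42,500.00 / (1 + 0.04)^6
PV = $42,500.00 / 1.265319
PV = $33,588.37

PV = FV / (1 + r)^t = $33,588.37


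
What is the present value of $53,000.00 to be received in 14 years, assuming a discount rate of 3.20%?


Present value formula: PV = FV / (1 + r)^t
PV = $53,000.00 / (1 + 0.032)^14
PV = $53,000.00 / 1.5542317
PV = $34,100.45

PV = FV / (1 + r)^t = $34,100.45


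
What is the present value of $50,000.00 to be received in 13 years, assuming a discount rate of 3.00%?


Present value formula: PV = FV / (1 + r)^t
PV = $50,000.00 / (1 + 0.03)^13
PV = $50,000.00 / 1.4685337
PV = $34,047.57

PV = FV / (1 + r)^t = $34,047.57


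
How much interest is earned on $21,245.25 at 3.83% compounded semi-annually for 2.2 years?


Compound interest earned = final amount − principal.
A = P(1 + r/n)^(nt) = $21,245.25 × (1 + 0.0383/2)^(2 × 2.2) = $23,094.55
Interest = A − P = $23,094.55 − $21,245.25 = $1,849.30

Interest = A - P = $1,849.30


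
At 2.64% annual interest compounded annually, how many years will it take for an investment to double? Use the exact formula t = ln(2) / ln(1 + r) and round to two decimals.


Doubling condition: (1 + r)^t = 2
Take ln of both sides: t × ln(1 + r) = ln(2)
t = ln(2) / ln(1 + r)
t = 0.693147 / 0.026058
t = 26.60

t = ln(2) / ln(1 + r) = 26.60 years


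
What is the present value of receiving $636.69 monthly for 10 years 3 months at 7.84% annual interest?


Present value of an ordinary annuity: PV = PMT × (1 − (1 + r)^(−n)) / r
Monthly rate r = 0.0784/12 ≈ 0.00653333, n = 123
PV = $636.69 × (1 − (1 + 0.0784/12)^(−123)) / (0.0784/12)
PV = $636.69 × 84.354181
PV = $53,707.46

PV = PMT × (1-(1+r)^(-n))/r = $53,707.46


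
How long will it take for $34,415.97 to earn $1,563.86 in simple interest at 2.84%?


Rearrange the simple interest formula for t:
I = P × r × t  ⇒  t = I / (P × r)
t = $1,563.86 / ($34,415.97 × 0.0284)
t = 1.6

t = I/(P×r) = 1.6 years


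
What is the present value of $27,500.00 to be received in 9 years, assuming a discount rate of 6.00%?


Present value formula: PV = FV / (1 + r)^t
PV = $27,500.00 / (1 + 0.06)^9
PV = $27,500.00 / 1.689479
PV = $16,277.21

PV = FV / (1 + r)^t = $16,277.21


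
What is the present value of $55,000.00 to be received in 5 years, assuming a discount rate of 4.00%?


Present value formula: PV = FV / (1 + r)^t
PV = $55,000.00 / (1 + 0.04)^5
PV = $55,000.00 / 1.216653
PV = $45,205.99

PV = FV / (1 + r)^t = $45,205.99


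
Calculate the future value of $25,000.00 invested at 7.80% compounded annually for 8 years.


Compound interest formula: A = P(1 + r/n)^(nt)
A = $25,000.00 × (1 + 0.078/1)^(1 × 8)
Growth factor: (1 + 0.078/1)^8 = 1.823686
A = $25,000.00 × 1.823686
A = $45,592.15

A = P(1 + r/n)^(nt) = $45,592.15


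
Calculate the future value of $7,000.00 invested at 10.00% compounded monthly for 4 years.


Compound interest formula: A = P(1 + r/n)^(nt)
A = $7,000.00 × (1 + 0.1/12)^(12 × 4)
Growth factor: (1 + 0.1/12)^48 = 1.489354
A = $7,000.00 × 1.489354
A = $10,425.48

A = P(1 + r/n)^(nt) = $10,425.48


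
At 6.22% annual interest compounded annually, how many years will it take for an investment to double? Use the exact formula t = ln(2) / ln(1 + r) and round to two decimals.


Doubling condition: (1 + r)^t = 2
Take ln of both sides: t × ln(1 + r) = ln(2)
t = ln(2) / ln(1 + r)
t = 0.693147 / 0.060342
t = 11.49

t = ln(2) / ln(1 + r) = 11.49 years


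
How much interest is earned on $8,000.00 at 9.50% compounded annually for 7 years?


Compound interest earned = final amount − principal.
A = P(1 + r/n)^(nt) = $8,000.00 × (1 + 0.095/1)^(1 × 7) = $15,100.41
Interest = A − P = $15,100.41 − $8,000.00 = $7,100.41

Interest = A - P = $7,100.41


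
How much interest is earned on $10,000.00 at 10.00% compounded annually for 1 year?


Compound interest earned = final amount − principal.
A = P(1 + r/n)^(nt) = $10,000.00 × (1 + 0.1/1)^(1 × 1) = $11,000.00
Interest = A − P = $11,000.00 − $10,000.00 = $1,000.00

Interest = A - P = $1,000.00


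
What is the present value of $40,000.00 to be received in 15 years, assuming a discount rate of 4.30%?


Present value formula: PV = FV / (1 + r)^t
PV = $40,000.00 / (1 + 0.043)^15
PV = $40,000.00 / 1.880462
PV = $21,271.37

PV = FV / (1 + r)^t = $21,271.37


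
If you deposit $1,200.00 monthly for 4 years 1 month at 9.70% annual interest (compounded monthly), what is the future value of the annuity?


Future value of an ordinary annuity: FV = PMT × ((1 + r)^n − 1) / r
Monthly rate r = 0.097/12 ≈ 0.00808333, n = 49
FV = $1,200.00 × ((1 + 0.097/12)^49 − 1) / (0.097/12)
FV = $1,200.00 × 59.830384
FV = $71,796.46

FV = PMT × ((1+r)^n - 1)/r = $71,796.46


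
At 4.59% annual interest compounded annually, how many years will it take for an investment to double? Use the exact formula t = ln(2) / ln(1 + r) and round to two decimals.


Doubling condition: (1 + r)^t = 2
Take ln of both sides: t × ln(1 + r) = ln(2)
t = ln(2) / ln(1 + r)
t = 0.693147 / 0.044878
t = 15.45

t = ln(2) / ln(1 + r) = 15.45 years


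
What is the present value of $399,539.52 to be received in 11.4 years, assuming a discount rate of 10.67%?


Present value formula: PV = FV / (1 + r)^t
PV = $399,539.52 / (1 + 0.1067)^11.4
PV = $399,539.52 / 3.1764423
PV = $125,782.08

PV = FV / (1 + r)^t = $125,782.08


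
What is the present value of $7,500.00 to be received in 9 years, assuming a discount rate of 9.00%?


Present value formula: PV = FV / (1 + r)^t
PV = $7,500.00 / (1 + 0.09)^9
PV = $7,500.00 / 2.171893
PV = $3,453.21

PV = FV / (1 + r)^t = $3,453.21


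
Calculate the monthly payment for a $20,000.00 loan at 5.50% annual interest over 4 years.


Loan payment formula: PMT = PV × r / (1 − (1 + r)^(−n))
Monthly rate r = 0.055/12 ≈ 0.00458333, n = 48 months
Denominator: 1 − (1 + 0.055/12)^(−48) = 0.197078
PMT = $20,000.00 × (0.055/12) / 0.197078
PMT = $465.13 per month

PMT = PV × r / (1-(1+r)^(-n)) = $465.13/month


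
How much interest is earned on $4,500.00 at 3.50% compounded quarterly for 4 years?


Compound interest earned = final amount − principal.
A = P(1 + r/n)^(nt) = $4,500.00 × (1 + 0.035/4)^(4 × 4) = $5,173.08
Interest = A − P = $5,173.08 − $4,500.00 = $673.08

Interest = A - P = $673.08


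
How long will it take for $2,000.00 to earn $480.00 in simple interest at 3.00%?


Rearrange the simple interest formula for t:
I = P × r × t  ⇒  t = I / (P × r)
t = $480.00 / ($2,000.00 × 0.03)
t = 8

t = I/(P×r) = 8 years


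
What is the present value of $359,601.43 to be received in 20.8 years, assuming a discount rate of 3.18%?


Present value formula: PV = FV / (1 + r)^t
PV = $359,601.43 / (1 + 0.0318)^20.8
PV = $359,601.43 / 1.91772747
PV = $187,514.36

PV = FV / (1 + r)^t = $187,514.36


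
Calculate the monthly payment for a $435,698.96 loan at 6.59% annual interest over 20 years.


Loan payment formula: PMT = PV × r / (1 − (1 + r)^(−n))
Monthly rate r = 0.0659/12 ≈ 0.00549167, n = 240 months
Denominator: 1 − (1 + 0.0659/12)^(−240) = 0.731363
PMT = $435,698.96 × (0.0659/12) / 0.731363
PMT = $3,271.58 per month

PMT = PV × r / (1-(1+r)^(-n)) = $3,271.58/month


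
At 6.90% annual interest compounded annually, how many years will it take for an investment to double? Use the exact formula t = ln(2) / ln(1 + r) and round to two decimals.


Doubling condition: (1 + r)^t = 2
Take ln of both sides: t × ln(1 + r) = ln(2)
t = ln(2) / ln(1 + r)
t = 0.693147 / 0.066724
t = 10.39

t = ln(2) / ln(1 + r) = 10.39 years


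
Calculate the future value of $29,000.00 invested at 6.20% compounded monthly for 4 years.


Compound interest formula: A = P(1 + r/n)^(nt)
A = $29,000.00 × (1 + 0.062/12)^(12 × 4)
Growth factor: (1 + 0.062/12)^48 = 1.280642
A = $29,000.00 × 1.280642
A = $37,138.62

A = P(1 + r/n)^(nt) = $37,138.62


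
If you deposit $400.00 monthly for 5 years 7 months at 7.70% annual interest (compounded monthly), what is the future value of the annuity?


Future value of an ordinary annuity: FV = PMT × ((1 + r)^n − 1) / r
Monthly rate r = 0.077/12 ≈ 0.00641667, n = 67
FV = $400.00 × ((1 + 0.077/12)^67 − 1) / (0.077/12)
FV = $400.00 × 83.379695
FV = $33,351.88

FV = PMT × ((1+r)^n - 1)/r = $33,351.88


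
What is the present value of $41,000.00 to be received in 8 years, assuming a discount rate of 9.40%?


Present value formula: PV = FV / (1 + r)^t
PV = $41,000.00 / (1 + 0.094)^8
PV = $41,000.00 / 2.051817
PV = $19,982.29

PV = FV / (1 + r)^t = $19,982.29


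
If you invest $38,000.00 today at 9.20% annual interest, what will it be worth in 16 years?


Future value formula: FV = PV × (1 + r)^t
FV = $38,000.00 × (1 + 0.092)^16
FV = $38,000.00 × 4.0884832
FV = $155,362.36

FV = PV × (1 + r)^t = $155,362.36


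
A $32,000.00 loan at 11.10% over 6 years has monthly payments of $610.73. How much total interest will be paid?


Total paid over the life of the loan = PMT × n.
Total paid = $610.73 × 72 = $43,972.56
Total interest = total paid − principal = $43,972.56 − $32,000.00 = $11,972.56

Total interest = (PMT × n) - PV = $11,972.56


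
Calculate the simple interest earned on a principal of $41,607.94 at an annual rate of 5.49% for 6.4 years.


Simple interest formula: I = P × r × t
I = $41,607.94 × 0.0549 × 6.4
I = $14,619.37

I = P × r × t = $14,619.37


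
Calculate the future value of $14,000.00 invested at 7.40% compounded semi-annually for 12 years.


Compound interest formula: A = P(1 + r/n)^(nt)
A = $14,000.00 × (1 + 0.074/2)^(2 × 12)
Growth factor: (1 + 0.074/2)^24 = 2.3916089
A = $14,000.00 × 2.3916089
A = $33,482.52

A = P(1 + r/n)^(nt) = $33,482.52


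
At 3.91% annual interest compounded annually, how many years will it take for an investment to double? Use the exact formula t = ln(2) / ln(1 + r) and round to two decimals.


Doubling condition: (1 + r)^t = 2
Take ln of both sides: t × ln(1 + r) = ln(2)
t = ln(2) / ln(1 + r)
t = 0.693147 / 0.038355
t = 18.07

t = ln(2) / ln(1 + r) = 18.07 years


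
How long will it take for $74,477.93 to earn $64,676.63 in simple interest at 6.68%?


Rearrange the simple interest formula for t:
I = P × r × t  ⇒  t = I / (P × r)
t = $64,676.63 / ($74,477.93 × 0.0668)
t = 13

t = I/(P×r) = 13 years


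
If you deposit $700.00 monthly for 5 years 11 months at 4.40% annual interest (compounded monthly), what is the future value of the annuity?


Future value of an ordinary annuity: FV = PMT × ((1 + r)^n − 1) / r
Monthly rate r = 0.044/12 ≈ 0.00366667, n = 71
FV = $700.00 × ((1 + 0.044/12)^71 − 1) / (0.044/12)
FV = $700.00 × 80.930434
FV = $56,651.30

FV = PMT × ((1+r)^n - 1)/r = $56,651.30


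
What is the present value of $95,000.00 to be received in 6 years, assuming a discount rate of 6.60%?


Present value formula: PV = FV / (1 + r)^t
PV = $95,000.00 / (1 + 0.066)^6
PV = $95,000.00 / 1.467382
PV = $64,741.15

PV = FV / (1 + r)^t = $64,741.15


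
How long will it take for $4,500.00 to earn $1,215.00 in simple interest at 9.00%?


Rearrange the simple interest formula for t:
I = P × r × t  ⇒  t = I / (P × r)
t = $1,215.00 / ($4,500.00 × 0.09)
t = 3

t = I/(P×r) = 3 years


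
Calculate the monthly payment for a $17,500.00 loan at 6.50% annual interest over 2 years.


Loan payment formula: PMT = PV × r / (1 − (1 + r)^(−n))
Monthly rate r = 0.065/12 ≈ 0.00541667, n = 24 months
Denominator: 1 − (1 + 0.065/12)^(−24) = 0.121596
PMT = $17,500.00 × (0.065/12) / 0.121596
PMT = $779.56 per month

PMT = PV × r / (1-(1+r)^(-n)) = $779.56/month


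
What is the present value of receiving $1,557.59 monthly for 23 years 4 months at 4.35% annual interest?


Present value of an ordinary annuity: PV = PMT × (1 − (1 + r)^(−n)) / r
Monthly rate r = 0.0435/12 = 0.003625, n = 280
PV = $1,557.59 × (1 − (1 + 0.0435/12)^(−280)) / (0.0435/12)
PV = $1,557.59 × 175.705340
PV = $273,676.88

PV = PMT × (1-(1+r)^(-n))/r = $273,676.88


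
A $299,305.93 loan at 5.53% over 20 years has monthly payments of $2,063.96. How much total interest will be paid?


Total paid over the life of the loan = PMT × n.
Total paid = $2,063.96 × 240 = $495,350.40
Total interest = total paid − principal = $495,350.40 − $299,305.93 = $196,044.47

Total interest = (PMT × n) - PV = $196,044.47


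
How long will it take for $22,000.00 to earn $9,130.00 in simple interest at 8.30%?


Rearrange the simple interest formula for t:
I = P × r × t  ⇒  t = I / (P × r)
t = $9,130.00 / ($22,000.00 × 0.083)
t = 5

t = I/(P×r) = 5 years


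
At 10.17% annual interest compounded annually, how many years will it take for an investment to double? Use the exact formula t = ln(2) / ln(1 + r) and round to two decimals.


Doubling condition: (1 + r)^t = 2
Take ln of both sides: t × ln(1 + r) = ln(2)
t = ln(2) / ln(1 + r)
t = 0.693147 / 0.096854
t = 7.16

t = ln(2) / ln(1 + r) = 7.16 years


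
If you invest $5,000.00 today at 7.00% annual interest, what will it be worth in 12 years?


Future value formula: FV = PV × (1 + r)^t
FV = $5,000.00 × (1 + 0.07)^12
FV = $5,000.00 × 2.252192
FV = $11,260.96

FV = PV × (1 + r)^t = $11,260.96


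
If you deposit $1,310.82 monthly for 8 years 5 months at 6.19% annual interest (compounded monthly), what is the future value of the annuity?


Future value of an ordinary annuity: FV = PMT × ((1 + r)^n − 1) / r
Monthly rate r = 0.0619/12 ≈ 0.00515833, n = 101
FV = $1,310.82 × ((1 + 0.0619/12)^101 − 1) / (0.0619/12)
FV = $1,310.82 × 132.105329
FV = $173,166.31

FV = PMT × ((1+r)^n - 1)/r = $173,166.31


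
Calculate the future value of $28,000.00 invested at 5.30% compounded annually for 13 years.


Compound interest formula: A = P(1 + r/n)^(nt)
A = $28,000.00 × (1 + 0.053/1)^(1 × 13)
Growth factor: (1 + 0.053/1)^13 = 1.95690087
A = $28,000.00 × 1.95690087
A = $54,793.22

A = P(1 + r/n)^(nt) = $54,793.22


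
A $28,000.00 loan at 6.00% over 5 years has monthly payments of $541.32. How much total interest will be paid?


Total paid over the life of the loan = PMT × n.
Total paid = $541.32 × 60 = $32,479.20
Total interest = total paid − principal = $32,479.20 − $28,000.00 = $4,479.20

Total interest = (PMT × n) - PV = $4,479.20


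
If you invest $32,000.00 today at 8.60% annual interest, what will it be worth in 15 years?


Future value formula: FV = PV × (1 + r)^t
FV = $32,000.00 × (1 + 0.086)^15
FV = $32,000.00 × 3.4470484
FV = $110,305.55

FV = PV × (1 + r)^t = $110,305.55


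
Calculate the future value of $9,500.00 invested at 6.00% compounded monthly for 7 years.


Compound interest formula: A = P(1 + r/n)^(nt)
A = $9,500.00 × (1 + 0.06/12)^(12 × 7)
Growth factor: (1 + 0.06/12)^84 = 1.5203696
A = $9,500.00 × 1.5203696
A = $14,443.51

A = P(1 + r/n)^(nt) = $14,443.51


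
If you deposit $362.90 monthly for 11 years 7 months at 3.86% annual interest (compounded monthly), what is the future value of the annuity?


Future value of an ordinary annuity: FV = PMT × ((1 + r)^n − 1) / r
Monthly rate r = 0.0386/12 ≈ 0.00321667, n = 139
FV = $362.90 × ((1 + 0.0386/12)^139 − 1) / (0.0386/12)
FV = $362.90 × 174.924869
FV = $63,480.23

FV = PMT × ((1+r)^n - 1)/r = $63,480.23


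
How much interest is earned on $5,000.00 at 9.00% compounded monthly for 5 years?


Compound interest earned = final amount − principal.
A = P(1 + r/n)^(nt) = $5,000.00 × (1 + 0.09/12)^(12 × 5) = $7,828.41
Interest = A − P = $7,828.41 − $5,000.00 = $2,828.41

Interest = A - P = $2,828.41


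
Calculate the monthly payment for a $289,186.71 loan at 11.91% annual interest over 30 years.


Loan payment formula: PMT = PV × r / (1 − (1 + r)^(−n))
Monthly rate r = 0.1191/12 = 0.009925, n = 360 months
Denominator: 1 − (1 + 0.1191/12)^(−360) = 0.971430
PMT = $289,186.71 × (0.1191/12) / 0.971430
PMT = $2,954.59 per month

PMT = PV × r / (1-(1+r)^(-n)) = $2,954.59/month


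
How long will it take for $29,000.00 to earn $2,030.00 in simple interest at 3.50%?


Rearrange the simple interest formula for t:
I = P × r × t  ⇒  t = I / (P × r)
t = $2,030.00 / ($29,000.00 × 0.035)
t = 2

t = I/(P×r) = 2 years


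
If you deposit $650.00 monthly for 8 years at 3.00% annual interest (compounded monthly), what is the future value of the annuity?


Future value of an ordinary annuity: FV = PMT × ((1 + r)^n − 1) / r
Monthly rate r = 0.03/12 = 0.0025, n = 96
FV = $650.00 × ((1 + 0.03/12)^96 − 1) / (0.03/12)
FV = $650.00 × 108.347387
FV = $70,425.80

FV = PMT × ((1+r)^n - 1)/r = $70,425.80
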